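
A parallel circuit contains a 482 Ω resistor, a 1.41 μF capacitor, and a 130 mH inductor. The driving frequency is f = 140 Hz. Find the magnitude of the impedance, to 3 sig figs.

128 Ω

ω = 2πf = 879.6 rad/s
X_L = ωL = 114 Ω
X_C = 1/(ωC) = 806 Ω
Parallel: admittances add. Y = 1/R + 1/(jωL) + jωC
Y = (0.00207 − j0.00750) S
|Y| = 0.00779 S → |Z| = 1/|Y| = 128 Ω, ∠Z = −∠Y = 74.5°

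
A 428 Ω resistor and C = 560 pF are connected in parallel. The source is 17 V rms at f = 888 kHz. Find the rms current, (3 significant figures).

66.3 mA

ω = 2πf = 5.579e+06 rad/s
X_C = 1/(ωC) = 320 Ω
Parallel: admittances add. Y = 1/R + jωC
Y = (0.00234 + j0.00312) S
|Y| = 0.00390 S → |Z| = 1/|Y| = 256 Ω, ∠Z = −∠Y = -53.2°
I = V/|Z| = 17/256 = 66.3 mA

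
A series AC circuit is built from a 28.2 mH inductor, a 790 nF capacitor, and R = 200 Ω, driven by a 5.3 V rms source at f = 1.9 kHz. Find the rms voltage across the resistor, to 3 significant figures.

ω = 2πf = 11940 rad/s
X_L = ωL = 337 Ω
X_C = 1/(ωC) = 106 Ω
Net reactance X = X_L − X_C = 231 Ω
Z = 200 + j231 Ω
|Z| = √(200² + 231²) = 305 Ω
I = V/|Z| = 17.4 mA
V_R = I·|Z_R| = 0.0174 × 200 = 3.47 V

3.47 V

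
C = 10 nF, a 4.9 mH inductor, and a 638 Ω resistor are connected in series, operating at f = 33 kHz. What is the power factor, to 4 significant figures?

ω = 2πf = 207300 rad/s
X_L = ωL = 1016 Ω
X_C = 1/(ωC) = 482.3 Ω
Net reactance X = X_L − X_C = 533.7 Ω
Z = 638.0 + j533.7 Ω
|Z| = √(638.0² + 533.7²) = 831.8 Ω
∠Z = arctan(533.7/638.0) = 39.91°
cos φ = cos(39.91°) = 0.7670

0.7670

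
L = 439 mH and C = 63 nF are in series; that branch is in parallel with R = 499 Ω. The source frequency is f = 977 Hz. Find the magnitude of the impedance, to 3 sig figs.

107 Ω

ω = 2πf = 6139 rad/s
X_L = ωL = 2690 Ω
X_C = 1/(ωC) = 2590 Ω
Branch 1: Z₁ = R = 499 Ω
Branch 2 (series LC): Z₂ = j(X_L − X_C) = j109 Ω
Parallel: Z = Z₁Z₂/(Z₁+Z₂), |Z| = 107 Ω, ∠Z = 77.7°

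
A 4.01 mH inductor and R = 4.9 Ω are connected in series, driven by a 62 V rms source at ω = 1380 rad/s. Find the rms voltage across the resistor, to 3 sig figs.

X_L = ωL = 5.53 Ω
Z = 4.90 + j5.53 Ω
|Z| = √(4.90² + 5.53²) = 7.39 Ω
I = V/|Z| = 8.39 A
V_R = I·|Z_R| = 8.39 × 4.90 = 41.1 V

41.1 V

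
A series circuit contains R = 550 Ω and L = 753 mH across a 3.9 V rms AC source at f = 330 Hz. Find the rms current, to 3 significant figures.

2.36 mA

ω = 2πf = 2073 rad/s
X_L = ωL = 1560 Ω
Z = 550 + j1560 Ω
|Z| = √(550² + 1560²) = 1660 Ω
I = V/|Z| = 3.9/1660 = 2.36 mA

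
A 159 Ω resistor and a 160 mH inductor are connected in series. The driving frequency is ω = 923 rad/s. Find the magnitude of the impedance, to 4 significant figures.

217.0 Ω

X_L = ωL = 147.7 Ω
Z = 159.0 + j147.7 Ω
|Z| = √(159.0² + 147.7²) = 217.0 Ω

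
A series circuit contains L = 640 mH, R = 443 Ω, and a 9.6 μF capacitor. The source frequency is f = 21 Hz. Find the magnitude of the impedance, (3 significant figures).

ω = 2πf = 131.9 rad/s
X_L = ωL = 84.4 Ω
X_C = 1/(ωC) = 789 Ω
Net reactance X = X_L − X_C = -705 Ω
Z = 443 − j705 Ω
|Z| = √(443² + 705²) = 833 Ω

833 Ω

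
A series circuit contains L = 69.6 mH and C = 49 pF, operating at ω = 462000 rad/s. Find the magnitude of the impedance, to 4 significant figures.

12020 Ω

X_L = ωL = 32160 Ω
X_C = 1/(ωC) = 44170 Ω
Net reactance X = X_L − X_C = -12020 Ω
Z = − j12020 Ω
|Z| = √(0² + 12020²) = 12020 Ω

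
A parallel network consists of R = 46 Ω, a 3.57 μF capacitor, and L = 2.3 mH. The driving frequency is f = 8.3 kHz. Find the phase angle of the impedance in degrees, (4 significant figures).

ω = 2πf = 52150 rad/s
X_L = ωL = 119.9 Ω
X_C = 1/(ωC) = 5.371 Ω
Parallel: admittances add. Y = 1/R + 1/(jωL) + jωC
Y = (0.02174 + j0.1778) S
|Y| = 0.1792 S → |Z| = 1/|Y| = 5.581 Ω, ∠Z = −∠Y = -83.03°

-83.03°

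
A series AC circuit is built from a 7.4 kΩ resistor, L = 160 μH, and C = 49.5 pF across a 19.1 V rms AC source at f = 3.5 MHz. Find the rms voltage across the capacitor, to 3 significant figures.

2.24 V

ω = 2πf = 2.199e+07 rad/s
X_L = ωL = 3520 Ω
X_C = 1/(ωC) = 919 Ω
Net reactance X = X_L − X_C = 2600 Ω
Z = 7400 + j2600 Ω
|Z| = √(7400² + 2600²) = 7840 Ω
I = V/|Z| = 2.44 mA
V_C = I·|Z_C| = 0.00244 × 919 = 2.24 V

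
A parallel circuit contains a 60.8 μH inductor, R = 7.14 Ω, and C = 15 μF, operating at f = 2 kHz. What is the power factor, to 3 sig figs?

ω = 2πf = 12570 rad/s
X_L = ωL = 0.764 Ω
X_C = 1/(ωC) = 5.31 Ω
Parallel: admittances add. Y = 1/R + 1/(jωL) + jωC
Y = (0.140 − j1.12) S
|Y| = 1.13 S → |Z| = 1/|Y| = 0.886 Ω, ∠Z = −∠Y = 82.9°
cos φ = cos(82.9°) = 0.124

0.124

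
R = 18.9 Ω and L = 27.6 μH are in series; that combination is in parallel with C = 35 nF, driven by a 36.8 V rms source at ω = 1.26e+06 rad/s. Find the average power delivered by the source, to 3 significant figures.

16.3 W

X_L = ωL = 34.8 Ω
X_C = 1/(ωC) = 22.7 Ω
Branch 1 (R+jX_L): Z₁ = 18.9 + j34.8 Ω, |Z₁| = 39.6 Ω
Branch 2 (−jX_C): Z₂ = −j22.7 Ω
Parallel: Z = Z₁Z₂/(Z₁+Z₂), |Z| = 40.0 Ω, ∠Z = -61.2°
I = V/|Z| = 920 mA
P = VI cos φ = 36.8 × 0.920 × cos(-61.2°) = 16.3 W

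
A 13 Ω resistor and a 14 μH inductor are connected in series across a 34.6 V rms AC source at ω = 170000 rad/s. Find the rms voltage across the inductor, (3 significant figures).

6.23 V

X_L = ωL = 2.38 Ω
Z = 13.0 + j2.38 Ω
|Z| = √(13.0² + 2.38²) = 13.2 Ω
I = V/|Z| = 2.62 A
V_L = I·|Z_L| = 2.62 × 2.38 = 6.23 V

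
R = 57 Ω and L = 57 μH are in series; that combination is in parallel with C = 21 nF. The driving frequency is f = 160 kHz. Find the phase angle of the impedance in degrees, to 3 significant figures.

ω = 2πf = 1.005e+06 rad/s
X_L = ωL = 57.3 Ω
X_C = 1/(ωC) = 47.4 Ω
Branch 1 (R+jX_L): Z₁ = 57.0 + j57.3 Ω, |Z₁| = 80.8 Ω
Branch 2 (−jX_C): Z₂ = −j47.4 Ω
Parallel: Z = Z₁Z₂/(Z₁+Z₂), |Z| = 66.2 Ω, ∠Z = -54.7°

-54.7°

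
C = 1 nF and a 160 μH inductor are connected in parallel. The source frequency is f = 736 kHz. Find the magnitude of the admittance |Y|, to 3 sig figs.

3.27 mS

ω = 2πf = 4.624e+06 rad/s
X_L = ωL = 740 Ω
X_C = 1/(ωC) = 216 Ω
Parallel: admittances add. Y = 1/(jωL) + jωC
Y = (0 + j0.00327) S
|Y| = 0.00327 S → |Z| = 1/|Y| = 306 Ω, ∠Z = −∠Y = -90.0°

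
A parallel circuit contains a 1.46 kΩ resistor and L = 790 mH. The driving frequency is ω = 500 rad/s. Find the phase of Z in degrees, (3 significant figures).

74.9°

X_L = ωL = 395 Ω
Parallel: admittances add. Y = 1/R + 1/(jωL)
Y = (0.000685 − j0.00253) S
|Y| = 0.00262 S → |Z| = 1/|Y| = 381 Ω, ∠Z = −∠Y = 74.9°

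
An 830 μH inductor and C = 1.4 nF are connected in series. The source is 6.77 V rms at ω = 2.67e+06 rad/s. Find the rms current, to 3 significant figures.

X_L = ωL = 2220 Ω
X_C = 1/(ωC) = 268 Ω
Net reactance X = X_L − X_C = 1950 Ω
Z = j1950 Ω
|Z| = √(0² + 1950²) = 1950 Ω
I = V/|Z| = 6.77/1950 = 3.47 mA

3.47 mA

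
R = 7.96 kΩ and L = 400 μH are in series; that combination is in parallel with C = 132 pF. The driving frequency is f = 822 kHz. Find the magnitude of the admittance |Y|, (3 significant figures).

662 μS

ω = 2πf = 5.165e+06 rad/s
X_L = ωL = 2070 Ω
X_C = 1/(ωC) = 1470 Ω
Branch 1 (R+jX_L): Z₁ = 7960 + j2070 Ω, |Z₁| = 8220 Ω
Branch 2 (−jX_C): Z₂ = −j1470 Ω
Parallel: Z = Z₁Z₂/(Z₁+Z₂), |Z| = 1510 Ω, ∠Z = -79.8°
|Y| = 1/|Z| = 662 μS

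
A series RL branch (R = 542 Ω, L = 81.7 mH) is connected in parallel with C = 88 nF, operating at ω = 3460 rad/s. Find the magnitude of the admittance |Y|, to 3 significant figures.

1.52 mS

X_L = ωL = 283 Ω
X_C = 1/(ωC) = 3280 Ω
Branch 1 (R+jX_L): Z₁ = 542 + j283 Ω, |Z₁| = 611 Ω
Branch 2 (−jX_C): Z₂ = −j3280 Ω
Parallel: Z = Z₁Z₂/(Z₁+Z₂), |Z| = 658 Ω, ∠Z = 17.3°
|Y| = 1/|Z| = 1.52 mS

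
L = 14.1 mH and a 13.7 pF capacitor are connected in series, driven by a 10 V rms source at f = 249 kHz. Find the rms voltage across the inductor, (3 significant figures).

ω = 2πf = 1.565e+06 rad/s
X_L = ωL = 22100 Ω
X_C = 1/(ωC) = 46700 Ω
Net reactance X = X_L − X_C = -24600 Ω
Z = − j24600 Ω
|Z| = √(0² + 24600²) = 24600 Ω
I = V/|Z| = 407 μA
V_L = I·|Z_L| = 0.000407 × 22100 = 8.97 V

8.97 V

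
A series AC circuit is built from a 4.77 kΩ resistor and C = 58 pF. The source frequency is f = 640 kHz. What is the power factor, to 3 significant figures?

ω = 2πf = 4.021e+06 rad/s
X_C = 1/(ωC) = 4290 Ω
Z = 4770 − j4290 Ω
|Z| = √(4770² + 4290²) = 6410 Ω
∠Z = arctan(-4290/4770) = -42.0°
cos φ = cos(-42.0°) = 0.744

0.744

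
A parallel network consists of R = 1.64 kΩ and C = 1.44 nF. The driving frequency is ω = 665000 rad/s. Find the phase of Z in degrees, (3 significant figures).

X_C = 1/(ωC) = 1040 Ω
Parallel: admittances add. Y = 1/R + jωC
Y = (0.000610 + j0.000958) S
|Y| = 0.00114 S → |Z| = 1/|Y| = 881 Ω, ∠Z = −∠Y = -57.5°

-57.5°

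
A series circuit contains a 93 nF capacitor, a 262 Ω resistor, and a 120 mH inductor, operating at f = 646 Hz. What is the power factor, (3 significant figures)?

ω = 2πf = 4059 rad/s
X_L = ωL = 487 Ω
X_C = 1/(ωC) = 2650 Ω
Net reactance X = X_L − X_C = -2160 Ω
Z = 262 − j2160 Ω
|Z| = √(262² + 2160²) = 2180 Ω
∠Z = arctan(-2160/262) = -83.1°
cos φ = cos(-83.1°) = 0.120

0.120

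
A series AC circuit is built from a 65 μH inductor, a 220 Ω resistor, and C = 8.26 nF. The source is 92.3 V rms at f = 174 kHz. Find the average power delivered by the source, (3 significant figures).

37.5 W

ω = 2πf = 1.093e+06 rad/s
X_L = ωL = 71.1 Ω
X_C = 1/(ωC) = 111 Ω
Net reactance X = X_L − X_C = -39.7 Ω
Z = 220 − j39.7 Ω
|Z| = √(220² + 39.7²) = 224 Ω
∠Z = arctan(-39.7/220) = -10.2°
I = V/|Z| = 413 mA
P = VI cos φ = 92.3 × 0.413 × cos(-10.2°) = 37.5 W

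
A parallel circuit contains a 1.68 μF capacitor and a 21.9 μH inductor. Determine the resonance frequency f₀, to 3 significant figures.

ω₀ = 1/√(LC) = 1/√(2.19e-05 × 1.68e-06) = 164900 rad/s
f₀ = ω₀/(2π) = 26.2 kHz

26.2 kHz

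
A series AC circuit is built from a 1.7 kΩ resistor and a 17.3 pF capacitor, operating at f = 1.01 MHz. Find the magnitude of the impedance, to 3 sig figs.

ω = 2πf = 6.346e+06 rad/s
X_C = 1/(ωC) = 9110 Ω
Z = 1700 − j9110 Ω
|Z| = √(1700² + 9110²) = 9270 Ω

9270 Ω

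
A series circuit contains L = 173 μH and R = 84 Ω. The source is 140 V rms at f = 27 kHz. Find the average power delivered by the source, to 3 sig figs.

208 W

ω = 2πf = 169600 rad/s
X_L = ωL = 29.3 Ω
Z = 84.0 + j29.3 Ω
|Z| = √(84.0² + 29.3²) = 89.0 Ω
∠Z = arctan(29.3/84.0) = 19.3°
I = V/|Z| = 1.57 A
P = VI cos φ = 140 × 1.57 × cos(19.3°) = 208 W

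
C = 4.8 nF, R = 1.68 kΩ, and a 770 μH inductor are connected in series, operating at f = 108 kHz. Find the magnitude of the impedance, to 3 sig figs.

1690 Ω

ω = 2πf = 678600 rad/s
X_L = ωL = 523 Ω
X_C = 1/(ωC) = 307 Ω
Net reactance X = X_L − X_C = 215 Ω
Z = 1680 + j215 Ω
|Z| = √(1680² + 215²) = 1690 Ω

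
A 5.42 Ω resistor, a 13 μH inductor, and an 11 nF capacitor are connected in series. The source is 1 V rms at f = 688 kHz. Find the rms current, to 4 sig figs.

28.10 mA

ω = 2πf = 4.323e+06 rad/s
X_L = ωL = 56.20 Ω
X_C = 1/(ωC) = 21.03 Ω
Net reactance X = X_L − X_C = 35.17 Ω
Z = 5.420 + j35.17 Ω
|Z| = √(5.420² + 35.17²) = 35.58 Ω
I = V/|Z| = 1/35.58 = 28.10 mA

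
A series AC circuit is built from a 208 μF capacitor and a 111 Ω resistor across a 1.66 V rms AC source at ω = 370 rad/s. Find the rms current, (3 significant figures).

X_C = 1/(ωC) = 13.0 Ω
Z = 111 − j13.0 Ω
|Z| = √(111² + 13.0²) = 112 Ω
I = V/|Z| = 1.66/112 = 14.9 mA

14.9 mA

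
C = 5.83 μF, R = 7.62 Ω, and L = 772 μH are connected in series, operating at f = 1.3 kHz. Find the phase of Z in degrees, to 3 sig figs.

-62.6°

ω = 2πf = 8168 rad/s
X_L = ωL = 6.31 Ω
X_C = 1/(ωC) = 21.0 Ω
Net reactance X = X_L − X_C = -14.7 Ω
Z = 7.62 − j14.7 Ω
|Z| = √(7.62² + 14.7²) = 16.6 Ω
∠Z = arctan(-14.7/7.62) = -62.6°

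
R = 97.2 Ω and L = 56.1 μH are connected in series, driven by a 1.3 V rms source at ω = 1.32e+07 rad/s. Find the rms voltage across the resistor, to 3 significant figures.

0.169 V

X_L = ωL = 741 Ω
Z = 97.2 + j741 Ω
|Z| = √(97.2² + 741²) = 747 Ω
I = V/|Z| = 1.74 mA
V_R = I·|Z_R| = 0.00174 × 97.2 = 0.169 V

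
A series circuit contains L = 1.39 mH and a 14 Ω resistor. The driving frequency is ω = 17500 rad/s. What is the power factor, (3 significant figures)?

X_L = ωL = 24.3 Ω
Z = 14.0 + j24.3 Ω
|Z| = √(14.0² + 24.3²) = 28.1 Ω
∠Z = arctan(24.3/14.0) = 60.1°
cos φ = cos(60.1°) = 0.499

0.499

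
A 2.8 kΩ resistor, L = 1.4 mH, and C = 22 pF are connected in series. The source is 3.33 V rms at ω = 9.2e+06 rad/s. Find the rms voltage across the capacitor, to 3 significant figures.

X_L = ωL = 12900 Ω
X_C = 1/(ωC) = 4940 Ω
Net reactance X = X_L − X_C = 7940 Ω
Z = 2800 + j7940 Ω
|Z| = √(2800² + 7940²) = 8420 Ω
I = V/|Z| = 396 μA
V_C = I·|Z_C| = 0.000396 × 4940 = 1.95 V

1.95 V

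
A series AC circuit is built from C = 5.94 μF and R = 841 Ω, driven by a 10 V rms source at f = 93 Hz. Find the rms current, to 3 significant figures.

ω = 2πf = 584.3 rad/s
X_C = 1/(ωC) = 288 Ω
Z = 841 − j288 Ω
|Z| = √(841² + 288²) = 889 Ω
I = V/|Z| = 10/889 = 11.2 mA

11.2 mA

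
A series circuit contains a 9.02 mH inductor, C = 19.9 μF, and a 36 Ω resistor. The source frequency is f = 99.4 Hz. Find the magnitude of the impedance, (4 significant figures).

83.04 Ω

ω = 2πf = 624.5 rad/s
X_L = ωL = 5.633 Ω
X_C = 1/(ωC) = 80.46 Ω
Net reactance X = X_L − X_C = -74.83 Ω
Z = 36.00 − j74.83 Ω
|Z| = √(36.00² + 74.83²) = 83.04 Ω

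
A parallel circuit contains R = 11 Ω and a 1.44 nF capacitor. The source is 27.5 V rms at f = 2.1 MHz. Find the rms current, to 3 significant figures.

2.55 A

ω = 2πf = 1.319e+07 rad/s
X_C = 1/(ωC) = 52.6 Ω
Parallel: admittances add. Y = 1/R + jωC
Y = (0.0909 + j0.0190) S
|Y| = 0.0929 S → |Z| = 1/|Y| = 10.8 Ω, ∠Z = −∠Y = -11.8°
I = V/|Z| = 27.5/10.8 = 2.55 A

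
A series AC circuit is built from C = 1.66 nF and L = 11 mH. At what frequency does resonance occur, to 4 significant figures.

37.25 kHz

ω₀ = 1/√(LC) = 1/√(0.011 × 1.66e-09) = 234000 rad/s
f₀ = ω₀/(2π) = 37.25 kHz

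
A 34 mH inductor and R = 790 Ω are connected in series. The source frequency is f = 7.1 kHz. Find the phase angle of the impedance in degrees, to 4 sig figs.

ω = 2πf = 44610 rad/s
X_L = ωL = 1517 Ω
Z = 790.0 + j1517 Ω
|Z| = √(790.0² + 1517²) = 1710 Ω
∠Z = arctan(1517/790.0) = 62.49°

62.49°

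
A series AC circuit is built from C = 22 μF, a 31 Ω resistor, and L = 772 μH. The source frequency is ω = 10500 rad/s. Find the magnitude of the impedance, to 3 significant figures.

X_L = ωL = 8.11 Ω
X_C = 1/(ωC) = 4.33 Ω
Net reactance X = X_L − X_C = 3.78 Ω
Z = 31.0 + j3.78 Ω
|Z| = √(31.0² + 3.78²) = 31.2 Ω

31.2 Ω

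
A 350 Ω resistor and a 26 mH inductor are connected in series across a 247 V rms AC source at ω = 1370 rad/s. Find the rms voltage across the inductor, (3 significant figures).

X_L = ωL = 35.6 Ω
Z = 350 + j35.6 Ω
|Z| = √(350² + 35.6²) = 352 Ω
I = V/|Z| = 702 mA
V_L = I·|Z_L| = 0.702 × 35.6 = 25.0 V

25.0 V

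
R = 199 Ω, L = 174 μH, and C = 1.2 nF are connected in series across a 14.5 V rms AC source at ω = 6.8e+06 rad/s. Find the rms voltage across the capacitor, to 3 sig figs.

1.65 V

X_L = ωL = 1180 Ω
X_C = 1/(ωC) = 123 Ω
Net reactance X = X_L − X_C = 1060 Ω
Z = 199 + j1060 Ω
|Z| = √(199² + 1060²) = 1080 Ω
I = V/|Z| = 13.4 mA
V_C = I·|Z_C| = 0.0134 × 123 = 1.65 V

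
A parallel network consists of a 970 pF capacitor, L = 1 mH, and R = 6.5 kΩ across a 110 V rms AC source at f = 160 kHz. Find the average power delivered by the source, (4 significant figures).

ω = 2πf = 1.005e+06 rad/s
X_L = ωL = 1005 Ω
X_C = 1/(ωC) = 1025 Ω
Parallel: admittances add. Y = 1/R + 1/(jωL) + jωC
Y = (0.0001538 − j1.957e-05) S
|Y| = 0.0001551 S → |Z| = 1/|Y| = 6448 Ω, ∠Z = −∠Y = 7.249°
I = V/|Z| = 17.06 mA
P = VI cos φ = 110 × 0.01706 × cos(7.249°) = 1.862 W

1.862 W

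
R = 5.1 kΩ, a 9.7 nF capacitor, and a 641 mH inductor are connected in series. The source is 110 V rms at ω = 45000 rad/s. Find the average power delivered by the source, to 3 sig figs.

84.4 mW

X_L = ωL = 28800 Ω
X_C = 1/(ωC) = 2290 Ω
Net reactance X = X_L − X_C = 26600 Ω
Z = 5100 + j26600 Ω
|Z| = √(5100² + 26600²) = 27000 Ω
∠Z = arctan(26600/5100) = 79.1°
I = V/|Z| = 4.07 mA
P = VI cos φ = 110 × 0.00407 × cos(79.1°) = 84.4 mW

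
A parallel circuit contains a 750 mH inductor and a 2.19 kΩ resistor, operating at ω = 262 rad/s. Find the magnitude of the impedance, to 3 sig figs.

X_L = ωL = 196 Ω
Parallel: admittances add. Y = 1/R + 1/(jωL)
Y = (0.000457 − j0.00509) S
|Y| = 0.00511 S → |Z| = 1/|Y| = 196 Ω, ∠Z = −∠Y = 84.9°

196 Ω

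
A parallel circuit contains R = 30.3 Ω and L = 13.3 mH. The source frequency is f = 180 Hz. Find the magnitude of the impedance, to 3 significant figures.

13.5 Ω

ω = 2πf = 1131 rad/s
X_L = ωL = 15.0 Ω
Parallel: admittances add. Y = 1/R + 1/(jωL)
Y = (0.0330 − j0.0665) S
|Y| = 0.0742 S → |Z| = 1/|Y| = 13.5 Ω, ∠Z = −∠Y = 63.6°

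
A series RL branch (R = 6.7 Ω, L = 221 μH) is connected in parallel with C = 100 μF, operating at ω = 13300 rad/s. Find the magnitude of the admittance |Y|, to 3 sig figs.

X_L = ωL = 2.94 Ω
X_C = 1/(ωC) = 0.752 Ω
Branch 1 (R+jX_L): Z₁ = 6.70 + j2.94 Ω, |Z₁| = 7.32 Ω
Branch 2 (−jX_C): Z₂ = −j0.752 Ω
Parallel: Z = Z₁Z₂/(Z₁+Z₂), |Z| = 0.781 Ω, ∠Z = -84.4°
|Y| = 1/|Z| = 1.28 S

1.28 S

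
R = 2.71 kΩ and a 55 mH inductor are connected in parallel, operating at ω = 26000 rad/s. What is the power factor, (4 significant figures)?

0.4667

X_L = ωL = 1430 Ω
Parallel: admittances add. Y = 1/R + 1/(jωL)
Y = (0.0003690 − j0.0006993) S
|Y| = 0.0007907 S → |Z| = 1/|Y| = 1265 Ω, ∠Z = −∠Y = 62.18°
cos φ = cos(62.18°) = 0.4667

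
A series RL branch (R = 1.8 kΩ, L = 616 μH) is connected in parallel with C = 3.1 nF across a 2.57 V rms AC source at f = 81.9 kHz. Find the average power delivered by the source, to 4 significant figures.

3.559 mW

ω = 2πf = 514600 rad/s
X_L = ωL = 317.0 Ω
X_C = 1/(ωC) = 626.9 Ω
Branch 1 (R+jX_L): Z₁ = 1800 + j317.0 Ω, |Z₁| = 1828 Ω
Branch 2 (−jX_C): Z₂ = −j626.9 Ω
Parallel: Z = Z₁Z₂/(Z₁+Z₂), |Z| = 627.3 Ω, ∠Z = -70.24°
I = V/|Z| = 4.097 mA
P = VI cos φ = 2.57 × 0.004097 × cos(-70.24°) = 3.559 mW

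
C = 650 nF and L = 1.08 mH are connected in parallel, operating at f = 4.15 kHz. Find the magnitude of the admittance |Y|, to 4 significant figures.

ω = 2πf = 26080 rad/s
X_L = ωL = 28.16 Ω
X_C = 1/(ωC) = 59.00 Ω
Parallel: admittances add. Y = 1/(jωL) + jωC
Y = (0 − j0.01856) S
|Y| = 0.01856 S → |Z| = 1/|Y| = 53.88 Ω, ∠Z = −∠Y = 90.00°

18.56 mS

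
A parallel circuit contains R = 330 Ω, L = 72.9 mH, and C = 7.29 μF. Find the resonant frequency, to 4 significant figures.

ω₀ = 1/√(LC) = 1/√(0.0729 × 7.29e-06) = 1372 rad/s
f₀ = ω₀/(2π) = 218.3 Hz

218.3 Hz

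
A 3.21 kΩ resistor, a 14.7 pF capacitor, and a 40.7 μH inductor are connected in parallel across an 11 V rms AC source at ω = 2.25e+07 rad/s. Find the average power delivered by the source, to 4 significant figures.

X_L = ωL = 915.8 Ω
X_C = 1/(ωC) = 3023 Ω
Parallel: admittances add. Y = 1/R + 1/(jωL) + jωC
Y = (0.0003115 − j0.0007613) S
|Y| = 0.0008225 S → |Z| = 1/|Y| = 1216 Ω, ∠Z = −∠Y = 67.74°
I = V/|Z| = 9.048 mA
P = VI cos φ = 11 × 0.009048 × cos(67.74°) = 37.69 mW

37.69 mW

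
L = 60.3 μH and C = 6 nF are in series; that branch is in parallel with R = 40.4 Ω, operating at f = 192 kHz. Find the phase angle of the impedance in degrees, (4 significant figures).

-31.70°

ω = 2πf = 1.206e+06 rad/s
X_L = ωL = 72.74 Ω
X_C = 1/(ωC) = 138.2 Ω
Branch 1: Z₁ = R = 40.40 Ω
Branch 2 (series LC): Z₂ = j(X_L − X_C) = −j65.41 Ω
Parallel: Z = Z₁Z₂/(Z₁+Z₂), |Z| = 34.37 Ω, ∠Z = -31.70°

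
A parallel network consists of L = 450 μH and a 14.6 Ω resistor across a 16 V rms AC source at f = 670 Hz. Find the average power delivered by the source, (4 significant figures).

ω = 2πf = 4210 rad/s
X_L = ωL = 1.894 Ω
Parallel: admittances add. Y = 1/R + 1/(jωL)
Y = (0.06849 − j0.5279) S
|Y| = 0.5323 S → |Z| = 1/|Y| = 1.879 Ω, ∠Z = −∠Y = 82.61°
I = V/|Z| = 8.517 A
P = VI cos φ = 16 × 8.517 × cos(82.61°) = 17.53 W

17.53 W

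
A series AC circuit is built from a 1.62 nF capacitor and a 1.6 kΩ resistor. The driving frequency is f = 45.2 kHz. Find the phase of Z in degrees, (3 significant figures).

ω = 2πf = 284000 rad/s
X_C = 1/(ωC) = 2170 Ω
Z = 1600 − j2170 Ω
|Z| = √(1600² + 2170²) = 2700 Ω
∠Z = arctan(-2170/1600) = -53.6°

-53.6°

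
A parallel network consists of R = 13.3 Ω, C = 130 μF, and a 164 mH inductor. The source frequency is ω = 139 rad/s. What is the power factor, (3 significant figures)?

0.946

X_L = ωL = 22.8 Ω
X_C = 1/(ωC) = 55.3 Ω
Parallel: admittances add. Y = 1/R + 1/(jωL) + jωC
Y = (0.0752 − j0.0258) S
|Y| = 0.0795 S → |Z| = 1/|Y| = 12.6 Ω, ∠Z = −∠Y = 18.9°
cos φ = cos(18.9°) = 0.946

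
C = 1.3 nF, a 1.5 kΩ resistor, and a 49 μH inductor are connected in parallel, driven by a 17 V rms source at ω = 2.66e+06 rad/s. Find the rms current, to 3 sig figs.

X_L = ωL = 130 Ω
X_C = 1/(ωC) = 289 Ω
Parallel: admittances add. Y = 1/R + 1/(jωL) + jωC
Y = (0.000667 − j0.00421) S
|Y| = 0.00427 S → |Z| = 1/|Y| = 234 Ω, ∠Z = −∠Y = 81.0°
I = V/|Z| = 17/234 = 72.5 mA

72.5 mA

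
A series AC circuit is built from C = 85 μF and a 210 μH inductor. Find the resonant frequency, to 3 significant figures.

1.19 kHz

ω₀ = 1/√(LC) = 1/√(0.00021 × 8.5e-05) = 7485 rad/s
f₀ = ω₀/(2π) = 1.19 kHz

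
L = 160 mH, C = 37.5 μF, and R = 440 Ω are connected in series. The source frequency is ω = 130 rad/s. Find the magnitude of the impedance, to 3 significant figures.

X_L = ωL = 20.8 Ω
X_C = 1/(ωC) = 205 Ω
Net reactance X = X_L − X_C = -184 Ω
Z = 440 − j184 Ω
|Z| = √(440² + 184²) = 477 Ω

477 Ω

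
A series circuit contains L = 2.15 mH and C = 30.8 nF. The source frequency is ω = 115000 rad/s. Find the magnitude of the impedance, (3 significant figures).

X_L = ωL = 247 Ω
X_C = 1/(ωC) = 282 Ω
Net reactance X = X_L − X_C = -35.1 Ω
Z = − j35.1 Ω
|Z| = √(0² + 35.1²) = 35.1 Ω

35.1 Ω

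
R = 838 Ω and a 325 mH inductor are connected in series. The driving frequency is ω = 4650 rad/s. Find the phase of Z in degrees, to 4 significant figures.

X_L = ωL = 1511 Ω
Z = 838.0 + j1511 Ω
|Z| = √(838.0² + 1511²) = 1728 Ω
∠Z = arctan(1511/838.0) = 60.99°

60.99°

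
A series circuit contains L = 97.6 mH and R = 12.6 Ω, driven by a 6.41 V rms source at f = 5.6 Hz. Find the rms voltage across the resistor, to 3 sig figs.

ω = 2πf = 35.19 rad/s
X_L = ωL = 3.43 Ω
Z = 12.6 + j3.43 Ω
|Z| = √(12.6² + 3.43²) = 13.1 Ω
I = V/|Z| = 491 mA
V_R = I·|Z_R| = 0.491 × 12.6 = 6.18 V

6.18 V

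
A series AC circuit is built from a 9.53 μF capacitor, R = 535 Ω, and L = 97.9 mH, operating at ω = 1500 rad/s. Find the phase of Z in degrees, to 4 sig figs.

X_L = ωL = 146.8 Ω
X_C = 1/(ωC) = 69.95 Ω
Net reactance X = X_L − X_C = 76.90 Ω
Z = 535.0 + j76.90 Ω
|Z| = √(535.0² + 76.90²) = 540.5 Ω
∠Z = arctan(76.90/535.0) = 8.179°

8.179°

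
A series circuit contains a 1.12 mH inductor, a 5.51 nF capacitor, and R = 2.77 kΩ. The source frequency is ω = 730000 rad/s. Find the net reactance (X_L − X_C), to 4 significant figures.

569.0 Ω

X_L = ωL = 817.6 Ω
X_C = 1/(ωC) = 248.6 Ω
X = 817.6 − 248.6 = 569.0 Ω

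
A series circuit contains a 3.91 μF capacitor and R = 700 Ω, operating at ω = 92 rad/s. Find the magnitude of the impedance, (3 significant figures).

X_C = 1/(ωC) = 2780 Ω
Z = 700 − j2780 Ω
|Z| = √(700² + 2780²) = 2870 Ω

2870 Ω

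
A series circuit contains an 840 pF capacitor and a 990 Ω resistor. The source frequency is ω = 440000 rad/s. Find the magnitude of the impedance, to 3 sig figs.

X_C = 1/(ωC) = 2710 Ω
Z = 990 − j2710 Ω
|Z| = √(990² + 2710²) = 2880 Ω

2880 Ω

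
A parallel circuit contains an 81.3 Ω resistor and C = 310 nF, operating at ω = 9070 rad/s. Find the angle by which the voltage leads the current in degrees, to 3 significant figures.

-12.9°

X_C = 1/(ωC) = 356 Ω
Parallel: admittances add. Y = 1/R + jωC
Y = (0.0123 + j0.00281) S
|Y| = 0.0126 S → |Z| = 1/|Y| = 79.3 Ω, ∠Z = −∠Y = -12.9°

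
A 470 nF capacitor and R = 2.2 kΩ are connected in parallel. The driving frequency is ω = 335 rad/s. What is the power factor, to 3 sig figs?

X_C = 1/(ωC) = 6350 Ω
Parallel: admittances add. Y = 1/R + jωC
Y = (0.000455 + j0.000157) S
|Y| = 0.000481 S → |Z| = 1/|Y| = 2080 Ω, ∠Z = −∠Y = -19.1°
cos φ = cos(-19.1°) = 0.945

0.945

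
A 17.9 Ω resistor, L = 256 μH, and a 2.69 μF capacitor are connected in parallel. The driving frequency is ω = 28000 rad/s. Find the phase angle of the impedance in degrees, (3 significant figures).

49.0°

X_L = ωL = 7.17 Ω
X_C = 1/(ωC) = 13.3 Ω
Parallel: admittances add. Y = 1/R + 1/(jωL) + jωC
Y = (0.0559 − j0.0642) S
|Y| = 0.0851 S → |Z| = 1/|Y| = 11.8 Ω, ∠Z = −∠Y = 49.0°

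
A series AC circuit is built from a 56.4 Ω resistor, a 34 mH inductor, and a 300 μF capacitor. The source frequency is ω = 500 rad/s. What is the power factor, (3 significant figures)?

0.984

X_L = ωL = 17.0 Ω
X_C = 1/(ωC) = 6.67 Ω
Net reactance X = X_L − X_C = 10.3 Ω
Z = 56.4 + j10.3 Ω
|Z| = √(56.4² + 10.3²) = 57.3 Ω
∠Z = arctan(10.3/56.4) = 10.4°
cos φ = cos(10.4°) = 0.984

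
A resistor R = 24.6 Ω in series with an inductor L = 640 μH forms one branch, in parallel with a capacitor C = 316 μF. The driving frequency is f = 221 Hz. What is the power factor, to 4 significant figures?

ω = 2πf = 1389 rad/s
X_L = ωL = 0.8887 Ω
X_C = 1/(ωC) = 2.279 Ω
Branch 1 (R+jX_L): Z₁ = 24.60 + j0.8887 Ω, |Z₁| = 24.62 Ω
Branch 2 (−jX_C): Z₂ = −j2.279 Ω
Parallel: Z = Z₁Z₂/(Z₁+Z₂), |Z| = 2.277 Ω, ∠Z = -84.70°
cos φ = cos(-84.70°) = 0.09243

0.09243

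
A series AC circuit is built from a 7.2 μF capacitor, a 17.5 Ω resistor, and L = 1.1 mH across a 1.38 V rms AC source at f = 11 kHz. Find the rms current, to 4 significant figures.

ω = 2πf = 69120 rad/s
X_L = ωL = 76.03 Ω
X_C = 1/(ωC) = 2.010 Ω
Net reactance X = X_L − X_C = 74.02 Ω
Z = 17.50 + j74.02 Ω
|Z| = √(17.50² + 74.02²) = 76.06 Ω
I = V/|Z| = 1.38/76.06 = 18.14 mA

18.14 mA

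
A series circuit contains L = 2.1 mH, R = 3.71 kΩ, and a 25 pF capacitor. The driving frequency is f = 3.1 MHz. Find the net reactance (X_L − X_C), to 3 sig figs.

ω = 2πf = 1.948e+07 rad/s
X_L = ωL = 40900 Ω
X_C = 1/(ωC) = 2050 Ω
X = 40900 − 2050 = 38800 Ω

38800 Ω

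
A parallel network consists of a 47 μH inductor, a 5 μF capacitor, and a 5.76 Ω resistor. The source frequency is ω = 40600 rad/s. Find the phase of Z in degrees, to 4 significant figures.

61.60°

X_L = ωL = 1.908 Ω
X_C = 1/(ωC) = 4.926 Ω
Parallel: admittances add. Y = 1/R + 1/(jωL) + jωC
Y = (0.1736 − j0.3211) S
|Y| = 0.3650 S → |Z| = 1/|Y| = 2.740 Ω, ∠Z = −∠Y = 61.60°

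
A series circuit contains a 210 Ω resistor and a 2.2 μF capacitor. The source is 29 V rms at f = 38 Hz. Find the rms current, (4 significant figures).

ω = 2πf = 238.8 rad/s
X_C = 1/(ωC) = 1904 Ω
Z = 210.0 − j1904 Ω
|Z| = √(210.0² + 1904²) = 1915 Ω
I = V/|Z| = 29/1915 = 15.14 mA

15.14 mA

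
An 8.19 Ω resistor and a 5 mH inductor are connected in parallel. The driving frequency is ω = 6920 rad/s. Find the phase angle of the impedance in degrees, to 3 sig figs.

X_L = ωL = 34.6 Ω
Parallel: admittances add. Y = 1/R + 1/(jωL)
Y = (0.122 − j0.0289) S
|Y| = 0.125 S → |Z| = 1/|Y| = 7.97 Ω, ∠Z = −∠Y = 13.3°

13.3°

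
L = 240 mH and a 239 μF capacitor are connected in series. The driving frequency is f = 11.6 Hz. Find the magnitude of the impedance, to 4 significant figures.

ω = 2πf = 72.88 rad/s
X_L = ωL = 17.49 Ω
X_C = 1/(ωC) = 57.41 Ω
Net reactance X = X_L − X_C = -39.91 Ω
Z = − j39.91 Ω
|Z| = √(0² + 39.91²) = 39.91 Ω

39.91 Ω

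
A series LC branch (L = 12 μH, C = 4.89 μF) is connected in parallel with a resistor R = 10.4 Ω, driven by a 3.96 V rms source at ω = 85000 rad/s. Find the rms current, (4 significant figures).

2.883 A

X_L = ωL = 1.020 Ω
X_C = 1/(ωC) = 2.406 Ω
Branch 1: Z₁ = R = 10.40 Ω
Branch 2 (series LC): Z₂ = j(X_L − X_C) = −j1.386 Ω
Parallel: Z = Z₁Z₂/(Z₁+Z₂), |Z| = 1.374 Ω, ∠Z = -82.41°
I = V/|Z| = 3.96/1.374 = 2.883 A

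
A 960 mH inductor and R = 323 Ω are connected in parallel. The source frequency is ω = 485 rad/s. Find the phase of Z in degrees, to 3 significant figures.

X_L = ωL = 466 Ω
Parallel: admittances add. Y = 1/R + 1/(jωL)
Y = (0.00310 − j0.00215) S
|Y| = 0.00377 S → |Z| = 1/|Y| = 265 Ω, ∠Z = −∠Y = 34.8°

34.8°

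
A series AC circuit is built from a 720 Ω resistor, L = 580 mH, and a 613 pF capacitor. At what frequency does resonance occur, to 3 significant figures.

8.44 kHz

ω₀ = 1/√(LC) = 1/√(0.58 × 6.13e-10) = 53030 rad/s
f₀ = ω₀/(2π) = 8.44 kHz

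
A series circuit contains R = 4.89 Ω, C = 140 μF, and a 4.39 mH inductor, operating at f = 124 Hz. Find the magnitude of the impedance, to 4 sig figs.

ω = 2πf = 779.1 rad/s
X_L = ωL = 3.420 Ω
X_C = 1/(ωC) = 9.168 Ω
Net reactance X = X_L − X_C = -5.748 Ω
Z = 4.890 − j5.748 Ω
|Z| = √(4.890² + 5.748²) = 7.546 Ω

7.546 Ω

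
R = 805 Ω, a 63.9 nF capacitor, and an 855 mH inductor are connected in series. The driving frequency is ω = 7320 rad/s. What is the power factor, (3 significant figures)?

0.192

X_L = ωL = 6260 Ω
X_C = 1/(ωC) = 2140 Ω
Net reactance X = X_L − X_C = 4120 Ω
Z = 805 + j4120 Ω
|Z| = √(805² + 4120²) = 4200 Ω
∠Z = arctan(4120/805) = 78.9°
cos φ = cos(78.9°) = 0.192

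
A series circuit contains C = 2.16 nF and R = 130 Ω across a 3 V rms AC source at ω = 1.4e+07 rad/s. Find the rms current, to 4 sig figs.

X_C = 1/(ωC) = 33.07 Ω
Z = 130.0 − j33.07 Ω
|Z| = √(130.0² + 33.07²) = 134.1 Ω
I = V/|Z| = 3/134.1 = 22.36 mA

22.36 mA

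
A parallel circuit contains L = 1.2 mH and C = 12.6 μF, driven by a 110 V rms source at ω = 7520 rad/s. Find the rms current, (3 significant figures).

X_L = ωL = 9.02 Ω
X_C = 1/(ωC) = 10.6 Ω
Parallel: admittances add. Y = 1/(jωL) + jωC
Y = (0 − j0.0161) S
|Y| = 0.0161 S → |Z| = 1/|Y| = 62.3 Ω, ∠Z = −∠Y = 90.0°
I = V/|Z| = 110/62.3 = 1.77 A

1.77 A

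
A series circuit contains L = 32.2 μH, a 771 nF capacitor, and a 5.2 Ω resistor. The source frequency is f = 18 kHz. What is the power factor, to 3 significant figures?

ω = 2πf = 113100 rad/s
X_L = ωL = 3.64 Ω
X_C = 1/(ωC) = 11.5 Ω
Net reactance X = X_L − X_C = -7.83 Ω
Z = 5.20 − j7.83 Ω
|Z| = √(5.20² + 7.83²) = 9.40 Ω
∠Z = arctan(-7.83/5.20) = -56.4°
cos φ = cos(-56.4°) = 0.553

0.553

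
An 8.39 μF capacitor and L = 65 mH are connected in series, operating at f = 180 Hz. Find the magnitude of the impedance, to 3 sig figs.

31.9 Ω

ω = 2πf = 1131 rad/s
X_L = ωL = 73.5 Ω
X_C = 1/(ωC) = 105 Ω
Net reactance X = X_L − X_C = -31.9 Ω
Z = − j31.9 Ω
|Z| = √(0² + 31.9²) = 31.9 Ω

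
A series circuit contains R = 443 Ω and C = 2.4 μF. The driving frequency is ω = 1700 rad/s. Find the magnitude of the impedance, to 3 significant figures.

506 Ω

X_C = 1/(ωC) = 245 Ω
Z = 443 − j245 Ω
|Z| = √(443² + 245²) = 506 Ω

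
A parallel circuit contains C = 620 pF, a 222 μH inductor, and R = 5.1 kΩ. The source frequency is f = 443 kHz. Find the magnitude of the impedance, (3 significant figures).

ω = 2πf = 2.783e+06 rad/s
X_L = ωL = 618 Ω
X_C = 1/(ωC) = 579 Ω
Parallel: admittances add. Y = 1/R + 1/(jωL) + jωC
Y = (0.000196 + j0.000107) S
|Y| = 0.000224 S → |Z| = 1/|Y| = 4470 Ω, ∠Z = −∠Y = -28.7°

4470 Ω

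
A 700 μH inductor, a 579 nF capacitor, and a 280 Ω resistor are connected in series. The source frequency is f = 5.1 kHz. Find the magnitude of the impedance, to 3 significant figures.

282 Ω

ω = 2πf = 32040 rad/s
X_L = ωL = 22.4 Ω
X_C = 1/(ωC) = 53.9 Ω
Net reactance X = X_L − X_C = -31.5 Ω
Z = 280 − j31.5 Ω
|Z| = √(280² + 31.5²) = 282 Ω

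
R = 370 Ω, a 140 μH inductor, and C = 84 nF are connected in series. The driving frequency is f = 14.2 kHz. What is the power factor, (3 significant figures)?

ω = 2πf = 89220 rad/s
X_L = ωL = 12.5 Ω
X_C = 1/(ωC) = 133 Ω
Net reactance X = X_L − X_C = -121 Ω
Z = 370 − j121 Ω
|Z| = √(370² + 121²) = 389 Ω
∠Z = arctan(-121/370) = -18.1°
cos φ = cos(-18.1°) = 0.951

0.951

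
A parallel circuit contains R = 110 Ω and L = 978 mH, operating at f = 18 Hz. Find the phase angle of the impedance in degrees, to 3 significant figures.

44.8°

ω = 2πf = 113.1 rad/s
X_L = ωL = 111 Ω
Parallel: admittances add. Y = 1/R + 1/(jωL)
Y = (0.00909 − j0.00904) S
|Y| = 0.0128 S → |Z| = 1/|Y| = 78.0 Ω, ∠Z = −∠Y = 44.8°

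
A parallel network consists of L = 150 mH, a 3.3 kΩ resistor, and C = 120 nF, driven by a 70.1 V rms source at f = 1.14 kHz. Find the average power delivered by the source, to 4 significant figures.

ω = 2πf = 7163 rad/s
X_L = ωL = 1074 Ω
X_C = 1/(ωC) = 1163 Ω
Parallel: admittances add. Y = 1/R + 1/(jωL) + jωC
Y = (0.0003030 − j7.119e-05) S
|Y| = 0.0003113 S → |Z| = 1/|Y| = 3213 Ω, ∠Z = −∠Y = 13.22°
I = V/|Z| = 21.82 mA
P = VI cos φ = 70.1 × 0.02182 × cos(13.22°) = 1.489 W

1.489 W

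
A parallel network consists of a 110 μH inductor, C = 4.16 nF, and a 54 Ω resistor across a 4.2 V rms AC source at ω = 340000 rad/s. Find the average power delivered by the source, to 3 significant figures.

X_L = ωL = 37.4 Ω
X_C = 1/(ωC) = 707 Ω
Parallel: admittances add. Y = 1/R + 1/(jωL) + jωC
Y = (0.0185 − j0.0253) S
|Y| = 0.0314 S → |Z| = 1/|Y| = 31.9 Ω, ∠Z = −∠Y = 53.8°
I = V/|Z| = 132 mA
P = VI cos φ = 4.2 × 0.132 × cos(53.8°) = 327 mW

327 mW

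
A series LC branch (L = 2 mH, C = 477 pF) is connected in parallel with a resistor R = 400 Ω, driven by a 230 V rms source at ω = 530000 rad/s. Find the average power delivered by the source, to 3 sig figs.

X_L = ωL = 1060 Ω
X_C = 1/(ωC) = 3960 Ω
Branch 1: Z₁ = R = 400 Ω
Branch 2 (series LC): Z₂ = j(X_L − X_C) = −j2900 Ω
Parallel: Z = Z₁Z₂/(Z₁+Z₂), |Z| = 396 Ω, ∠Z = -7.87°
I = V/|Z| = 580 mA
P = VI cos φ = 230 × 0.580 × cos(-7.87°) = 132 W

132 W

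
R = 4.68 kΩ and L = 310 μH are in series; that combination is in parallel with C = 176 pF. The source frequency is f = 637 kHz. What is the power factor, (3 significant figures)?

ω = 2πf = 4.002e+06 rad/s
X_L = ωL = 1240 Ω
X_C = 1/(ωC) = 1420 Ω
Branch 1 (R+jX_L): Z₁ = 4680 + j1240 Ω, |Z₁| = 4840 Ω
Branch 2 (−jX_C): Z₂ = −j1420 Ω
Parallel: Z = Z₁Z₂/(Z₁+Z₂), |Z| = 1470 Ω, ∠Z = -73.0°
cos φ = cos(-73.0°) = 0.293

0.293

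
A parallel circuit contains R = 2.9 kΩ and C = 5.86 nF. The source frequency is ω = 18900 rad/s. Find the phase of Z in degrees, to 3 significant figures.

-17.8°

X_C = 1/(ωC) = 9030 Ω
Parallel: admittances add. Y = 1/R + jωC
Y = (0.000345 + j0.000111) S
|Y| = 0.000362 S → |Z| = 1/|Y| = 2760 Ω, ∠Z = −∠Y = -17.8°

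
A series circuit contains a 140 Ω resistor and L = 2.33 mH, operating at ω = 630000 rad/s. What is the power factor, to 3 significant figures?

0.0949

X_L = ωL = 1470 Ω
Z = 140 + j1470 Ω
|Z| = √(140² + 1470²) = 1470 Ω
∠Z = arctan(1470/140) = 84.6°
cos φ = cos(84.6°) = 0.0949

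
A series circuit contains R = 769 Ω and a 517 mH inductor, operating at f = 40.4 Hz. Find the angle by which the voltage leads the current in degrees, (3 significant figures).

9.68°

ω = 2πf = 253.8 rad/s
X_L = ωL = 131 Ω
Z = 769 + j131 Ω
|Z| = √(769² + 131²) = 780 Ω
∠Z = arctan(131/769) = 9.68°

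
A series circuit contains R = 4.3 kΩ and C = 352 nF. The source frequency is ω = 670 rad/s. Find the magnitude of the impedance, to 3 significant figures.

6040 Ω

X_C = 1/(ωC) = 4240 Ω
Z = 4300 − j4240 Ω
|Z| = √(4300² + 4240²) = 6040 Ω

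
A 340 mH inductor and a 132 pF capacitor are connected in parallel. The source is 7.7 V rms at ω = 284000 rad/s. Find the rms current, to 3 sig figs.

X_L = ωL = 96600 Ω
X_C = 1/(ωC) = 26700 Ω
Parallel: admittances add. Y = 1/(jωL) + jωC
Y = (0 + j2.71e-05) S
|Y| = 2.71e-05 S → |Z| = 1/|Y| = 36900 Ω, ∠Z = −∠Y = -90.0°
I = V/|Z| = 7.7/36900 = 209 μA

209 μA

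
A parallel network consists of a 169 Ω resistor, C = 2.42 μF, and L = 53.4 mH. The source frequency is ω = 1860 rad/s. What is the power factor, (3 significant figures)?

X_L = ωL = 99.3 Ω
X_C = 1/(ωC) = 222 Ω
Parallel: admittances add. Y = 1/R + 1/(jωL) + jωC
Y = (0.00592 − j0.00557) S
|Y| = 0.00812 S → |Z| = 1/|Y| = 123 Ω, ∠Z = −∠Y = 43.3°
cos φ = cos(43.3°) = 0.728

0.728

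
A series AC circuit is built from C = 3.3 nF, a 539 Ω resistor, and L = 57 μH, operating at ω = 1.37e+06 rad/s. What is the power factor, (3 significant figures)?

0.967

X_L = ωL = 78.1 Ω
X_C = 1/(ωC) = 221 Ω
Net reactance X = X_L − X_C = -143 Ω
Z = 539 − j143 Ω
|Z| = √(539² + 143²) = 558 Ω
∠Z = arctan(-143/539) = -14.9°
cos φ = cos(-14.9°) = 0.967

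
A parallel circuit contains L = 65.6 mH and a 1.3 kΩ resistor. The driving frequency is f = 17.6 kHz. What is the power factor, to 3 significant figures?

0.984

ω = 2πf = 110600 rad/s
X_L = ωL = 7250 Ω
Parallel: admittances add. Y = 1/R + 1/(jωL)
Y = (0.000769 − j0.000138) S
|Y| = 0.000781 S → |Z| = 1/|Y| = 1280 Ω, ∠Z = −∠Y = 10.2°
cos φ = cos(10.2°) = 0.984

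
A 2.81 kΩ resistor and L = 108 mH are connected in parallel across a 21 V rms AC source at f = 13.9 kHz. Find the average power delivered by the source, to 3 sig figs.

157 mW

ω = 2πf = 87340 rad/s
X_L = ωL = 9430 Ω
Parallel: admittances add. Y = 1/R + 1/(jωL)
Y = (0.000356 − j0.000106) S
|Y| = 0.000371 S → |Z| = 1/|Y| = 2690 Ω, ∠Z = −∠Y = 16.6°
I = V/|Z| = 7.80 mA
P = VI cos φ = 21 × 0.00780 × cos(16.6°) = 157 mW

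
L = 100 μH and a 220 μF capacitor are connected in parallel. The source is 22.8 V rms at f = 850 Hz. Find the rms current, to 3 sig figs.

15.9 A

ω = 2πf = 5341 rad/s
X_L = ωL = 0.534 Ω
X_C = 1/(ωC) = 0.851 Ω
Parallel: admittances add. Y = 1/(jωL) + jωC
Y = (0 − j0.697) S
|Y| = 0.697 S → |Z| = 1/|Y| = 1.43 Ω, ∠Z = −∠Y = 90.0°
I = V/|Z| = 22.8/1.43 = 15.9 A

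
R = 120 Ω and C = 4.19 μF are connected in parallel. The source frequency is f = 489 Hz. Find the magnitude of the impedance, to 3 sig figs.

ω = 2πf = 3072 rad/s
X_C = 1/(ωC) = 77.7 Ω
Parallel: admittances add. Y = 1/R + jωC
Y = (0.00833 + j0.0129) S
|Y| = 0.0153 S → |Z| = 1/|Y| = 65.2 Ω, ∠Z = −∠Y = -57.1°

65.2 Ω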